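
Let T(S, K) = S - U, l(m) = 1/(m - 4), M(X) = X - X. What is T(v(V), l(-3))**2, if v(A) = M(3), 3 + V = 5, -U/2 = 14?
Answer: 784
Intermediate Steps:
U = -28 (U = -2*14 = -28)
V = 2 (V = -3 + 5 = 2)
M(X) = 0
v(A) = 0
l(m) = 1/(-4 + m)
T(S, K) = 28 + S (T(S, K) = S - 1*(-28) = S + 28 = 28 + S)
T(v(V), l(-3))**2 = (28 + 0)**2 = 28**2 = 784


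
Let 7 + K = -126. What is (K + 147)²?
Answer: 196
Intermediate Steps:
K = -133 (K = -7 - 126 = -133)
(K + 147)² = (-133 + 147)² = 14² = 196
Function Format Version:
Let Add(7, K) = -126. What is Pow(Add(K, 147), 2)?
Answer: 196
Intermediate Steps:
K = -133 (K = Add(-7, -126) = -133)
Pow(Add(K, 147), 2) = Pow(Add(-133, 147), 2) = Pow(14, 2) = 196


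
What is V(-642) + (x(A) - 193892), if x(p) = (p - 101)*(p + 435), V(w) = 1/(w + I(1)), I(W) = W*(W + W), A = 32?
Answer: -144713601/640 ≈ -2.2612e+5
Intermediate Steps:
I(W) = 2*W² (I(W) = W*(2*W) = 2*W²)
V(w) = 1/(2 + w) (V(w) = 1/(w + 2*1²) = 1/(w + 2*1) = 1/(w + 2) = 1/(2 + w))
x(p) = (-101 + p)*(435 + p)
V(-642) + (x(A) - 193892) = 1/(2 - 642) + ((-43935 + 32² + 334*32) - 193892) = 1/(-640) + ((-43935 + 1024 + 10688) - 193892) = -1/640 + (-32223 - 193892) = -1/640 - 226115 = -144713601/640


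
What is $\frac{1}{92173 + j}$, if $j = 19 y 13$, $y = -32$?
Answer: $\frac{1}{84269} \approx 1.1867 \cdot 10^{-5}$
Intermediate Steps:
$j = -7904$ ($j = 19 \left(-32\right) 13 = \left(-608\right) 13 = -7904$)
$\frac{1}{92173 + j} = \frac{1}{92173 - 7904} = \frac{1}{84269}$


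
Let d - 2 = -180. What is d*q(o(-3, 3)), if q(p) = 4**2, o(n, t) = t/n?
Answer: -2848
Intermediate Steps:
q(p) = 16
d = -178 (d = 2 - 180 = -178)
d*q(o(-3, 3)) = -178*16 = -2848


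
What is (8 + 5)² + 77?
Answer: 246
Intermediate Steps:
(8 + 5)² + 77 = 13² + 77 = 169 + 77 = 246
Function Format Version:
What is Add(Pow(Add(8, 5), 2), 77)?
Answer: 246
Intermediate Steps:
Add(Pow(Add(8, 5), 2), 77) = Add(Pow(13, 2), 77) = Add(169, 77) = 246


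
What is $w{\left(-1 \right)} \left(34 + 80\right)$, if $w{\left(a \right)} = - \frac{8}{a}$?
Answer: $912$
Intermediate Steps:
$w{\left(-1 \right)} \left(34 + 80\right) = - \frac{8}{-1} \left(34 + 80\right) = \left(-8\right) \left(-1\right) 114 = 8 \cdot 114 = 912$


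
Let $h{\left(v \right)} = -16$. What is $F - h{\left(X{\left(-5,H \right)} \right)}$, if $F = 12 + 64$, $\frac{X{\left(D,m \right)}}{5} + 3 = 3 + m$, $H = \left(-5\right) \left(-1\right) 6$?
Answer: $92$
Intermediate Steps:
$H = 30$ ($H = 5 \cdot 6 = 30$)
$X{\left(D,m \right)} = 5 m$ ($X{\left(D,m \right)} = -15 + 5 \left(3 + m\right) = -15 + \left(15 + 5 m\right) = 5 m$)
$F = 76$
$F - h{\left(X{\left(-5,H \right)} \right)} = 76 - -16 = 76 + 16 = 92$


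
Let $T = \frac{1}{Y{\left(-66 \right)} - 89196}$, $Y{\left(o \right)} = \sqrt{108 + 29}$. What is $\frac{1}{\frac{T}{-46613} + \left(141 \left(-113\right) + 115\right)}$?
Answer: $- \frac{273436465257321855128570}{4325218007440251338033505197} - \frac{46613 \sqrt{137}}{4325218007440251338033505197} \approx -6.3219 \cdot 10^{-5}$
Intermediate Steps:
$Y{\left(o \right)} = \sqrt{137}$
$T = \frac{1}{-89196 + \sqrt{137}}$ ($T = \frac{1}{\sqrt{137} - 89196} = \frac{1}{-89196 + \sqrt{137}} \approx -1.1213 \cdot 10^{-5}$)
$\frac{1}{\frac{T}{-46613} + \left(141 \left(-113\right) + 115\right)} = \frac{1}{\frac{- \frac{89196}{7955926279} - \frac{\sqrt{137}}{7955926279}}{-46613} + \left(141 \left(-113\right) + 115\right)} = \frac{1}{\left(- \frac{89196}{7955926279} - \frac{\sqrt{137}}{7955926279}\right) \left(- \frac{1}{46613}\right) + \left(-15933 + 115\right)} = \frac{1}{\left(\frac{89196}{370849591643027} + \frac{\sqrt{137}}{370849591643027}\right) - 15818} = \frac{1}{- \frac{5866098840609311890}{370849591643027} + \frac{\sqrt{137}}{370849591643027}}$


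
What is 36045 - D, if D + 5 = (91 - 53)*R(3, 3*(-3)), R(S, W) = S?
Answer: 35936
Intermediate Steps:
D = 109 (D = -5 + (91 - 53)*3 = -5 + 38*3 = -5 + 114 = 109)
36045 - D = 36045 - 1*109 = 36045 - 109 = 35936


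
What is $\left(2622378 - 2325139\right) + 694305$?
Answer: $991544$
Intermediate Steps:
$\left(2622378 - 2325139\right) + 694305 = 297239 + 694305 = 991544$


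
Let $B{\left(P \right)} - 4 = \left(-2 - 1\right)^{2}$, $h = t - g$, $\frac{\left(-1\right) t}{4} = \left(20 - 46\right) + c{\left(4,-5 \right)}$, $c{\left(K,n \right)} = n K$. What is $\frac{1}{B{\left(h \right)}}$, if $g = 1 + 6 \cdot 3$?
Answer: $\frac{1}{13} \approx 0.076923$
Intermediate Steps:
$c{\left(K,n \right)} = K n$
$t = 184$ ($t = - 4 \left(\left(20 - 46\right) + 4 \left(-5\right)\right) = - 4 \left(-26 - 20\right) = \left(-4\right) \left(-46\right) = 184$)
$g = 19$ ($g = 1 + 18 = 19$)
$h = 165$ ($h = 184 - 19 = 165$)
$B{\left(P \right)} = 13$ ($B{\left(P \right)} = 4 + \left(-2 - 1\right)^{2} = 4 + \left(-3\right)^{2} = 4 + 9 = 13$)
$\frac{1}{B{\left(h \right)}} = \frac{1}{13}$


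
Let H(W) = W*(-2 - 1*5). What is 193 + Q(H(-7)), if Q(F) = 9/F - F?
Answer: 7065/49 ≈ 144.18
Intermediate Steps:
H(W) = -7*W (H(W) = W*(-2 - 5) = W*(-7) = -7*W)
Q(F) = -F + 9/F
193 + Q(H(-7)) = 193 + (-(-7)*(-7) + 9/((-7*(-7)))) = 193 + (-1*49 + 9/49) = 193 + (-49 + 9*(1/49)) = 193 + (-49 + 9/49) = 193 - 2392/49 = 7065/49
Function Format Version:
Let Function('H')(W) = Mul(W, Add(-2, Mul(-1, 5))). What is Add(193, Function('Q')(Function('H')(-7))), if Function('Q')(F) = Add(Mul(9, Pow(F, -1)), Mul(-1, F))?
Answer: Rational(7065, 49) ≈ 144.18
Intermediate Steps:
Function('H')(W) = Mul(-7, W) (Function('H')(W) = Mul(W, Add(-2, -5)) = Mul(W, -7) = Mul(-7, W))
Function('Q')(F) = Add(Mul(-1, F), Mul(9, Pow(F, -1)))
Add(193, Function('Q')(Function('H')(-7))) = Add(193, Add(Mul(-1, Mul(-7, -7)), Mul(9, Pow(Mul(-7, -7), -1)))) = Add(193, Add(Mul(-1, 49), Mul(9, Pow(49, -1)))) = Add(193, Add(-49, Mul(9, Rational(1, 49)))) = Add(193, Add(-49, Rational(9, 49))) = Add(193, Rational(-2392, 49)) = Rational(7065, 49)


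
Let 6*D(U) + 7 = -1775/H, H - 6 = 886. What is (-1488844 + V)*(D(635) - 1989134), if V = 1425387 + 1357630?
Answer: -4592525252193117/1784 ≈ -2.5743e+12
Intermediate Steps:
H = 892 (H = 6 + 886 = 892)
D(U) = -2673/1784 (D(U) = -7/6 + (-1775/892)/6 = -7/6 + (-1775*1/892)/6 = -7/6 + (1/6)*(-1775/892) = -7/6 - 1775/5352 = -2673/1784)
V = 2783017
(-1488844 + V)*(D(635) - 1989134) = (-1488844 + 2783017)*(-2673/1784 - 1989134) = 1294173*(-3548617729/1784) = -4592525252193117/1784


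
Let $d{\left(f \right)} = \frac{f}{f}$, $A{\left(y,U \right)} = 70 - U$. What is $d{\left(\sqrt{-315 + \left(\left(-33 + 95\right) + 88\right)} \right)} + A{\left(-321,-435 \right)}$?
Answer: $506$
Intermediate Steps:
$d{\left(f \right)} = 1$
$d{\left(\sqrt{-315 + \left(\left(-33 + 95\right) + 88\right)} \right)} + A{\left(-321,-435 \right)} = 1 + \left(70 - -435\right) = 1 + \left(70 + 435\right) = 1 + 505 = 506$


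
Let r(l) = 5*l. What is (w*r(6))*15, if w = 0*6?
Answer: 0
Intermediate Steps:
w = 0
(w*r(6))*15 = (0*(5*6))*15 = (0*30)*15 = 0*15 = 0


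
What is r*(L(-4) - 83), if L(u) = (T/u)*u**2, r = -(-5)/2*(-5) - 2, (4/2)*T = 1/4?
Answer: 4843/4 ≈ 1210.8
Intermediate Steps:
T = 1/8 (T = (1/2)/4 = (1/2)*(1/4) = 1/8 ≈ 0.12500)
r = -29/2 (r = -(-5)/2*(-5) - 2 = -5*(-1/2)*(-5) - 2 = (5/2)*(-5) - 2 = -25/2 - 2 = -29/2 ≈ -14.500)
L(u) = u/8 (L(u) = (1/(8*u))*u**2 = u/8)
r*(L(-4) - 83) = -29*((1/8)*(-4) - 83)/2 = -29*(-1/2 - 83)/2 = -29/2*(-167/2) = 4843/4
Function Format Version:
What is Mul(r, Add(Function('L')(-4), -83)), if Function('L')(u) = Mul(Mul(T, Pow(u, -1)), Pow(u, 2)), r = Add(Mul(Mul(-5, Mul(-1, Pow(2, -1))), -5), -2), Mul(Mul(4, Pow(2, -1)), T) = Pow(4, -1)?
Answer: Rational(4843, 4) ≈ 1210.8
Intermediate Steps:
T = Rational(1, 8) (T = Mul(Rational(1, 2), Pow(4, -1)) = Mul(Rational(1, 2), Rational(1, 4)) = Rational(1, 8) ≈ 0.12500)
r = Rational(-29, 2) (r = Add(Mul(Mul(-5, Mul(-1, Rational(1, 2))), -5), -2) = Add(Mul(Mul(-5, Rational(-1, 2)), -5), -2) = Add(Mul(Rational(5, 2), -5), -2) = Add(Rational(-25, 2), -2) = Rational(-29, 2) ≈ -14.500)
Function('L')(u) = Mul(Rational(1, 8), u) (Function('L')(u) = Mul(Mul(Rational(1, 8), Pow(u, -1)), Pow(u, 2)) = Mul(Rational(1, 8), u))
Mul(r, Add(Function('L')(-4), -83)) = Mul(Rational(-29, 2), Add(Mul(Rational(1, 8), -4), -83)) = Mul(Rational(-29, 2), Add(Rational(-1, 2), -83)) = Mul(Rational(-29, 2), Rational(-167, 2)) = Rational(4843, 4)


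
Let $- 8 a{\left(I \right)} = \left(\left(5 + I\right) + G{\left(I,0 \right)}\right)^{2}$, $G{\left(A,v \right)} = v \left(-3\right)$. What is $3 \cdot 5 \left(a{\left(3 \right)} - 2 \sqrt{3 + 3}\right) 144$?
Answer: $-17280 - 4320 \sqrt{6} \approx -27862.0$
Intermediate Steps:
$G{\left(A,v \right)} = - 3 v$
$a{\left(I \right)} = - \frac{\left(5 + I\right)^{2}}{8}$ ($a{\left(I \right)} = - \frac{\left(\left(5 + I\right) - 0\right)^{2}}{8} = - \frac{\left(\left(5 + I\right) + 0\right)^{2}}{8} = - \frac{\left(5 + I\right)^{2}}{8}$)
$3 \cdot 5 \left(a{\left(3 \right)} - 2 \sqrt{3 + 3}\right) 144 = 3 \cdot 5 \left(- \frac{\left(5 + 3\right)^{2}}{8} - 2 \sqrt{3 + 3}\right) 144 = 15 \left(- \frac{8^{2}}{8} - 2 \sqrt{6}\right) 144 = 15 \left(\left(- \frac{1}{8}\right) 64 - 2 \sqrt{6}\right) 144 = 15 \left(-8 - 2 \sqrt{6}\right) 144 = \left(-120 - 30 \sqrt{6}\right) 144 = -17280 - 4320 \sqrt{6}$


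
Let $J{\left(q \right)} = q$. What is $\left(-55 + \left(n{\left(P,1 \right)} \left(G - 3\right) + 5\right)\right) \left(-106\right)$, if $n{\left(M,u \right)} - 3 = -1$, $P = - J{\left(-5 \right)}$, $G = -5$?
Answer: $6996$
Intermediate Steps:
$P = 5$ ($P = \left(-1\right) \left(-5\right) = 5$)
$n{\left(M,u \right)} = 2$ ($n{\left(M,u \right)} = 3 - 1 = 2$)
$\left(-55 + \left(n{\left(P,1 \right)} \left(G - 3\right) + 5\right)\right) \left(-106\right) = \left(-55 + \left(2 \left(-5 - 3\right) + 5\right)\right) \left(-106\right) = \left(-55 + \left(2 \left(-8\right) + 5\right)\right) \left(-106\right) = \left(-55 + \left(-16 + 5\right)\right) \left(-106\right) = \left(-55 - 11\right) \left(-106\right) = \left(-66\right) \left(-106\right) = 6996$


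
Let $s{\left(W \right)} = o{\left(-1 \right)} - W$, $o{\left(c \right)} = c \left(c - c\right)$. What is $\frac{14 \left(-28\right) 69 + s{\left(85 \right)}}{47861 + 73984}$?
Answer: $- \frac{27133}{121845} \approx -0.22268$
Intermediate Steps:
$o{\left(c \right)} = 0$ ($o{\left(c \right)} = c 0 = 0$)
$s{\left(W \right)} = - W$ ($s{\left(W \right)} = 0 - W = - W$)
$\frac{14 \left(-28\right) 69 + s{\left(85 \right)}}{47861 + 73984} = \frac{14 \left(-28\right) 69 - 85}{47861 + 73984} = \frac{\left(-392\right) 69 - 85}{121845} = \left(-27048 - 85\right) \frac{1}{121845} = \left(-27133\right) \frac{1}{121845} = - \frac{27133}{121845}$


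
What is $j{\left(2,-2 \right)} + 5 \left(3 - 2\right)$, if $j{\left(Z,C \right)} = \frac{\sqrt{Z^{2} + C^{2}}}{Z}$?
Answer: $5 + \sqrt{2} \approx 6.4142$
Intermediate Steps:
$j{\left(Z,C \right)} = \frac{\sqrt{C^{2} + Z^{2}}}{Z}$
$j{\left(2,-2 \right)} + 5 \left(3 - 2\right) = \frac{\sqrt{\left(-2\right)^{2} + 2^{2}}}{2} + 5 \left(3 - 2\right) = \frac{\sqrt{4 + 4}}{2} + 5 \cdot 1 = \frac{\sqrt{8}}{2} + 5 = \frac{2 \sqrt{2}}{2} + 5 = \sqrt{2} + 5 = 5 + \sqrt{2}$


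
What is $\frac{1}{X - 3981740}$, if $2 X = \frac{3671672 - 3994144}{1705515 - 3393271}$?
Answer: $- \frac{421939}{1680051353551} \approx -2.5115 \cdot 10^{-7}$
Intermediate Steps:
$X = \frac{40309}{421939}$ ($X = \frac{\left(3671672 - 3994144\right) \frac{1}{1705515 - 3393271}}{2} = \frac{\left(-322472\right) \frac{1}{-1687756}}{2} = \frac{\left(-322472\right) \left(- \frac{1}{1687756}\right)}{2} = \frac{1}{2} \cdot \frac{80618}{421939} = \frac{40309}{421939} \approx 0.095533$)
$\frac{1}{X - 3981740} = \frac{1}{\frac{40309}{421939} - 3981740} = \frac{1}{- \frac{1680051353551}{421939}} = - \frac{421939}{1680051353551}$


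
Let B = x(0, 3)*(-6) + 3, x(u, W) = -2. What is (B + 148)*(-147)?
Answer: -23961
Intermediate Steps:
B = 15 (B = -2*(-6) + 3 = 12 + 3 = 15)
(B + 148)*(-147) = (15 + 148)*(-147) = 163*(-147) = -23961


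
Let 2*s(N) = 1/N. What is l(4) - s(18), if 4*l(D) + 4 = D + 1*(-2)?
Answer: -19/36 ≈ -0.52778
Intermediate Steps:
s(N) = 1/(2*N)
l(D) = -3/2 + D/4 (l(D) = -1 + (D + 1*(-2))/4 = -1 + (D - 2)/4 = -1 + (-2 + D)/4 = -1 + (-1/2 + D/4) = -3/2 + D/4)
l(4) - s(18) = (-3/2 + (1/4)*4) - 1/(2*18) = (-3/2 + 1) - 1/(2*18) = -1/2 - 1*1/36 = -1/2 - 1/36 = -19/36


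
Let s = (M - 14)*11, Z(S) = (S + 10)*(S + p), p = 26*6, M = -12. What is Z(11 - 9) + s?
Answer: 1610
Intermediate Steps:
p = 156
Z(S) = (10 + S)*(156 + S) (Z(S) = (S + 10)*(S + 156) = (10 + S)*(156 + S))
s = -286 (s = (-12 - 14)*11 = -26*11 = -286)
Z(11 - 9) + s = (1560 + (11 - 9)² + 166*(11 - 9)) - 286 = (1560 + 2² + 166*2) - 286 = (1560 + 4 + 332) - 286 = 1896 - 286 = 1610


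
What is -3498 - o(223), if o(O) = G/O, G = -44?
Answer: -780010/223 ≈ -3497.8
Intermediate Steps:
o(O) = -44/O
-3498 - o(223) = -3498 - (-44)/223 = -3498 - 1*(-44/223) = -3498 + 44/223 = -780010/223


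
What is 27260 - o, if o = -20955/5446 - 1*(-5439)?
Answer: 118858121/5446 ≈ 21825.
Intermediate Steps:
o = 29599839/5446 (o = -20955*1/5446 + 5439 = -20955/5446 + 5439 = 29599839/5446 ≈ 5435.1)
27260 - o = 27260 - 1*29599839/5446 = 27260 - 29599839/5446 = 118858121/5446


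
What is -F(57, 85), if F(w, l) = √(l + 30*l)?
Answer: -√2635 ≈ -51.332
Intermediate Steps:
F(w, l) = √31*√l (F(w, l) = √(31*l) = √31*√l)
-F(57, 85) = -√31*√85 = -√2635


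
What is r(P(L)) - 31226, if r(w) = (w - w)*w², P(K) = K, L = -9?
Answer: -31226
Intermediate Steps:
r(w) = 0 (r(w) = 0*w² = 0)
r(P(L)) - 31226 = 0 - 31226 = -31226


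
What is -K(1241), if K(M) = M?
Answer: -1241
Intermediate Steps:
-K(1241) = -1*1241 = -1241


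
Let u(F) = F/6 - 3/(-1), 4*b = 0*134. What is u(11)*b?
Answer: 0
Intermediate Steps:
b = 0 (b = (0*134)/4 = (¼)*0 = 0)
u(F) = 3 + F/6 (u(F) = F*(⅙) - 3*(-1) = F/6 + 3 = 3 + F/6)
u(11)*b = (3 + (⅙)*11)*0 = (3 + 11/6)*0 = (29/6)*0 = 0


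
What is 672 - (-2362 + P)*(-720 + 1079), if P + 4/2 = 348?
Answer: 724416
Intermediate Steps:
P = 346 (P = -2 + 348 = 346)
672 - (-2362 + P)*(-720 + 1079) = 672 - (-2362 + 346)*(-720 + 1079) = 672 - (-2016)*359 = 672 - 1*(-723744) = 672 + 723744 = 724416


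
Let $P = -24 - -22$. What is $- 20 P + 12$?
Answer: $52$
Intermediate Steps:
$P = -2$ ($P = -24 + 22 = -2$)
$- 20 P + 12 = \left(-20\right) \left(-2\right) + 12 = 40 + 12 = 52$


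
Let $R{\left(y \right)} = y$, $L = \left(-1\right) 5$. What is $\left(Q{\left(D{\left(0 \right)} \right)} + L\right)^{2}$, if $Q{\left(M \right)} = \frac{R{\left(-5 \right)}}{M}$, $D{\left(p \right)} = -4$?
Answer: $\frac{225}{16} \approx 14.063$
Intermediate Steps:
$L = -5$
$Q{\left(M \right)} = - \frac{5}{M}$
$\left(Q{\left(D{\left(0 \right)} \right)} + L\right)^{2} = \left(- \frac{5}{-4} - 5\right)^{2} = \left(\left(-5\right) \left(- \frac{1}{4}\right) - 5\right)^{2} = \left(\frac{5}{4} - 5\right)^{2} = \left(- \frac{15}{4}\right)^{2} = \frac{225}{16}$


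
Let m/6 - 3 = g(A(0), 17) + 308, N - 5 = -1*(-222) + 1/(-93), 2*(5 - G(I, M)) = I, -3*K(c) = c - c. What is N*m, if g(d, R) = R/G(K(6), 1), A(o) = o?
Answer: 13273968/31 ≈ 4.2819e+5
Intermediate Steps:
K(c) = 0 (K(c) = -(c - c)/3 = -1/3*0 = 0)
G(I, M) = 5 - I/2
g(d, R) = R/5 (g(d, R) = R/(5 - 1/2*0) = R/(5 + 0) = R/5)
N = 21110/93 (N = 5 + (-1*(-222) + 1/(-93)) = 5 + (222 - 1/93) = 5 + 20645/93 = 21110/93 ≈ 226.99)
m = 9432/5 (m = 18 + 6*((1/5)*17 + 308) = 18 + 6*(17/5 + 308) = 18 + 6*(1557/5) = 18 + 9342/5 = 9432/5 ≈ 1886.4)
N*m = (21110/93)*(9432/5) = 13273968/31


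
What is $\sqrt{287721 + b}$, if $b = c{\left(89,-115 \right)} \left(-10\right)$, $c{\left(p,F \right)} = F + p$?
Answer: $\sqrt{287981} \approx 536.64$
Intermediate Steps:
$b = 260$ ($b = \left(-115 + 89\right) \left(-10\right) = \left(-26\right) \left(-10\right) = 260$)
$\sqrt{287721 + b} = \sqrt{287721 + 260} = \sqrt{287981}$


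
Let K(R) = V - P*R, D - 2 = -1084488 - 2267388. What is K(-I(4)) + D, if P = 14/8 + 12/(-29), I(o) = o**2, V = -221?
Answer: -97210135/29 ≈ -3.3521e+6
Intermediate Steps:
D = -3351874 (D = 2 + (-1084488 - 2267388) = 2 - 3351876 = -3351874)
P = 155/116 (P = 14*(1/8) + 12*(-1/29) = 7/4 - 12/29 = 155/116 ≈ 1.3362)
K(R) = -221 - 155*R/116
K(-I(4)) + D = (-221 - (-155)*4**2/116) - 3351874 = (-221 - (-155)*16/116) - 3351874 = (-221 - 155/116*(-16)) - 3351874 = (-221 + 620/29) - 3351874 = -5789/29 - 3351874 = -97210135/29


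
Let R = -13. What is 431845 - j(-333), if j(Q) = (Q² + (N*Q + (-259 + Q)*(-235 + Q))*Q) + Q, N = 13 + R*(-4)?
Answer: 105086752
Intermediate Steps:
N = 65 (N = 13 - 13*(-4) = 13 + 52 = 65)
j(Q) = Q + Q² + Q*(65*Q + (-259 + Q)*(-235 + Q)) (j(Q) = (Q² + (65*Q + (-259 + Q)*(-235 + Q))*Q) + Q = (Q² + Q*(65*Q + (-259 + Q)*(-235 + Q))) + Q = Q + Q² + Q*(65*Q + (-259 + Q)*(-235 + Q)))
431845 - j(-333) = 431845 - (-333)*(60866 + (-333)² - 428*(-333)) = 431845 - (-333)*(60866 + 110889 + 142524) = 431845 - (-333)*314279 = 431845 - 1*(-104654907) = 431845 + 104654907 = 105086752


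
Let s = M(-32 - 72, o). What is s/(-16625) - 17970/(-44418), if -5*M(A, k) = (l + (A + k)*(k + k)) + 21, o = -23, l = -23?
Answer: 58438579/123074875 ≈ 0.47482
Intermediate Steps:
M(A, k) = ⅖ - 2*k*(A + k)/5 (M(A, k) = -((-23 + (A + k)*(k + k)) + 21)/5 = -((-23 + (A + k)*(2*k)) + 21)/5 = -((-23 + 2*k*(A + k)) + 21)/5 = -(-2 + 2*k*(A + k))/5 = ⅖ - 2*k*(A + k)/5)
s = -1168 (s = ⅖ - ⅖*(-23)² - ⅖*(-32 - 72)*(-23) = ⅖ - ⅖*529 - ⅖*(-104)*(-23) = ⅖ - 1058/5 - 4784/5 = -1168)
s/(-16625) - 17970/(-44418) = -1168/(-16625) - 17970/(-44418) = -1168*(-1/16625) - 17970*(-1/44418) = 1168/16625 + 2995/7403 = 58438579/123074875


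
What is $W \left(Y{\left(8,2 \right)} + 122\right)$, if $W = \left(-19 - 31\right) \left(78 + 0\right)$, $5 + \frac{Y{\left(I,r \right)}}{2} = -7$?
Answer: $-382200$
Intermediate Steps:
$Y{\left(I,r \right)} = -24$ ($Y{\left(I,r \right)} = -10 + 2 \left(-7\right) = -10 - 14 = -24$)
$W = -3900$ ($W = \left(-50\right) 78 = -3900$)
$W \left(Y{\left(8,2 \right)} + 122\right) = - 3900 \left(-24 + 122\right) = \left(-3900\right) 98 = -382200$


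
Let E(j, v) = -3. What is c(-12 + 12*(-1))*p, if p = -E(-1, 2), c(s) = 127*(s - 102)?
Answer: -48006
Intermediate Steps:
c(s) = -12954 + 127*s (c(s) = 127*(-102 + s) = -12954 + 127*s)
p = 3 (p = -1*(-3) = 3)
c(-12 + 12*(-1))*p = (-12954 + 127*(-12 + 12*(-1)))*3 = (-12954 + 127*(-12 - 12))*3 = (-12954 + 127*(-24))*3 = (-12954 - 3048)*3 = -16002*3 = -48006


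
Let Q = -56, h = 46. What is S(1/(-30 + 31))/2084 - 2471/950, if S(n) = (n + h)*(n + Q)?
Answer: -3802657/989900 ≈ -3.8415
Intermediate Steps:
S(n) = (-56 + n)*(46 + n) (S(n) = (n + 46)*(n - 56) = (46 + n)*(-56 + n) = (-56 + n)*(46 + n))
S(1/(-30 + 31))/2084 - 2471/950 = (-2576 + (1/(-30 + 31))² - 10/(-30 + 31))/2084 - 2471/950 = (-2576 + (1/1)² - 10/1)*(1/2084) - 2471*1/950 = (-2576 + 1² - 10*1)*(1/2084) - 2471/950 = (-2576 + 1 - 10)*(1/2084) - 2471/950 = -2585*1/2084 - 2471/950 = -2585/2084 - 2471/950 = -3802657/989900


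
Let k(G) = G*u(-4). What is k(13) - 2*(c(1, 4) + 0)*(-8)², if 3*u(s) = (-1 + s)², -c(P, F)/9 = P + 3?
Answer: 14149/3 ≈ 4716.3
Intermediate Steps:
c(P, F) = -27 - 9*P (c(P, F) = -9*(P + 3) = -9*(3 + P) = -27 - 9*P)
u(s) = (-1 + s)²/3
k(G) = 25*G/3 (k(G) = G*((-1 - 4)²/3) = G*((⅓)*(-5)²) = G*((⅓)*25) = G*(25/3) = 25*G/3)
k(13) - 2*(c(1, 4) + 0)*(-8)² = (25/3)*13 - 2*((-27 - 9*1) + 0)*(-8)² = 325/3 - 2*((-27 - 9) + 0)*64 = 325/3 - 2*(-36 + 0)*64 = 325/3 - 2*(-36)*64 = 325/3 + 72*64 = 325/3 + 4608 = 14149/3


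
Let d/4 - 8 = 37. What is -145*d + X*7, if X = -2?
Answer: -26114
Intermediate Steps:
d = 180 (d = 32 + 4*37 = 32 + 148 = 180)
-145*d + X*7 = -145*180 - 2*7 = -26100 - 14 = -26114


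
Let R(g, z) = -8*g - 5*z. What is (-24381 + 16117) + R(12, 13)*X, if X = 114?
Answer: -26618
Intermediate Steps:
(-24381 + 16117) + R(12, 13)*X = (-24381 + 16117) + (-8*12 - 5*13)*114 = -8264 + (-96 - 65)*114 = -8264 - 161*114 = -8264 - 18354 = -26618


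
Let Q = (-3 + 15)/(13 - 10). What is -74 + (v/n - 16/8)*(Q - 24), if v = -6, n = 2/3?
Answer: 146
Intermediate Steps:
n = 2/3 (n = 2*(1/3) = 2/3 ≈ 0.66667)
Q = 4 (Q = 12/3 = 12*(1/3) = 4)
-74 + (v/n - 16/8)*(Q - 24) = -74 + (-6/2/3 - 16/8)*(4 - 24) = -74 + (-6*3/2 - 16*1/8)*(-20) = -74 + (-9 - 2)*(-20) = -74 - 11*(-20) = -74 + 220 = 146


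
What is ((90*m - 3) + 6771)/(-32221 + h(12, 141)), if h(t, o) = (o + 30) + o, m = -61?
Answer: -1278/31909 ≈ -0.040051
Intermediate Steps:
h(t, o) = 30 + 2*o (h(t, o) = (30 + o) + o = 30 + 2*o)
((90*m - 3) + 6771)/(-32221 + h(12, 141)) = ((90*(-61) - 3) + 6771)/(-32221 + (30 + 2*141)) = ((-5490 - 3) + 6771)/(-32221 + (30 + 282)) = (-5493 + 6771)/(-32221 + 312) = 1278/(-31909) = 1278*(-1/31909) = -1278/31909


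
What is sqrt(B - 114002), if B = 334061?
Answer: 21*sqrt(499) ≈ 469.10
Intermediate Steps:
sqrt(B - 114002) = sqrt(334061 - 114002) = sqrt(220059) = 21*sqrt(499)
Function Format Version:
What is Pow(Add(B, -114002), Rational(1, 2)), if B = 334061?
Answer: Mul(21, Pow(499, Rational(1, 2))) ≈ 469.10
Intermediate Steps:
Pow(Add(B, -114002), Rational(1, 2)) = Pow(Add(334061, -114002), Rational(1, 2)) = Pow(220059, Rational(1, 2)) = Mul(21, Pow(499, Rational(1, 2)))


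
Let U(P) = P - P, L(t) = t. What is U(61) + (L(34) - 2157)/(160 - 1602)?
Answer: 2123/1442 ≈ 1.4723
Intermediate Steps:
U(P) = 0
U(61) + (L(34) - 2157)/(160 - 1602) = 0 + (34 - 2157)/(160 - 1602) = 0 - 2123/(-1442) = 0 - 2123*(-1/1442) = 0 + 2123/1442 = 2123/1442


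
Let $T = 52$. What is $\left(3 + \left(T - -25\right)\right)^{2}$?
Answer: $6400$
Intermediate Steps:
$\left(3 + \left(T - -25\right)\right)^{2} = \left(3 + \left(52 - -25\right)\right)^{2} = \left(3 + \left(52 + 25\right)\right)^{2} = \left(3 + 77\right)^{2} = 80^{2} = 6400$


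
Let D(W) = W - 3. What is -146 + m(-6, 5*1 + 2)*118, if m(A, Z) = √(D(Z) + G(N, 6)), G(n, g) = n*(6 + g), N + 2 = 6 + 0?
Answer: -146 + 236*√13 ≈ 704.91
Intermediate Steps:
D(W) = -3 + W
N = 4 (N = -2 + (6 + 0) = -2 + 6 = 4)
m(A, Z) = √(45 + Z) (m(A, Z) = √((-3 + Z) + 4*(6 + 6)) = √((-3 + Z) + 4*12) = √((-3 + Z) + 48) = √(45 + Z))
-146 + m(-6, 5*1 + 2)*118 = -146 + √(45 + (5*1 + 2))*118 = -146 + √(45 + (5 + 2))*118 = -146 + √(45 + 7)*118 = -146 + √52*118 = -146 + (2*√13)*118 = -146 + 236*√13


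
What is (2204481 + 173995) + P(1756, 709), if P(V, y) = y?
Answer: 2379185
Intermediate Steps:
(2204481 + 173995) + P(1756, 709) = (2204481 + 173995) + 709 = 2378476 + 709 = 2379185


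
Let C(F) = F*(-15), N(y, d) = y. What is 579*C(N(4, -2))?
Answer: -34740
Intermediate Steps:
C(F) = -15*F
579*C(N(4, -2)) = 579*(-15*4) = 579*(-60) = -34740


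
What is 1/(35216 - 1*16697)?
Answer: 1/18519 ≈ 5.3999e-5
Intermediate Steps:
1/(35216 - 1*16697) = 1/(35216 - 16697) = 1/18519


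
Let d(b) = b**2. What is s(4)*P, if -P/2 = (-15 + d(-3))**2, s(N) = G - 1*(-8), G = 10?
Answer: -1296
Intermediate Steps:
s(N) = 18 (s(N) = 10 - 1*(-8) = 10 + 8 = 18)
P = -72 (P = -2*(-15 + (-3)**2)**2 = -2*(-15 + 9)**2 = -2*(-6)**2 = -2*36 = -72)
s(4)*P = 18*(-72) = -1296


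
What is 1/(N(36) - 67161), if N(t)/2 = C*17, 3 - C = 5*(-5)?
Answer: -1/66209 ≈ -1.5104e-5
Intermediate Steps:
C = 28 (C = 3 - 5*(-5) = 3 - 1*(-25) = 3 + 25 = 28)
N(t) = 952 (N(t) = 2*(28*17) = 2*476 = 952)
1/(N(36) - 67161) = 1/(952 - 67161) = 1/(-66209) = -1/66209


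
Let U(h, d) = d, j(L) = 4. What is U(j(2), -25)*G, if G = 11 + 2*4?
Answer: -475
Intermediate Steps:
G = 19 (G = 11 + 8 = 19)
U(j(2), -25)*G = -25*19 = -475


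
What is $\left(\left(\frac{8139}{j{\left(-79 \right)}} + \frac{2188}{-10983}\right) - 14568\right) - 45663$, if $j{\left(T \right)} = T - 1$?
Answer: $- \frac{53010931517}{878640} \approx -60333.0$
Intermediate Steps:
$j{\left(T \right)} = -1 + T$ ($j{\left(T \right)} = T - 1 = -1 + T$)
$\left(\left(\frac{8139}{j{\left(-79 \right)}} + \frac{2188}{-10983}\right) - 14568\right) - 45663 = \left(\left(\frac{8139}{-1 - 79} + \frac{2188}{-10983}\right) - 14568\right) - 45663 = \left(\left(\frac{8139}{-80} + 2188 \left(- \frac{1}{10983}\right)\right) - 14568\right) - 45663 = \left(\left(8139 \left(- \frac{1}{80}\right) - \frac{2188}{10983}\right) - 14568\right) - 45663 = \left(\left(- \frac{8139}{80} - \frac{2188}{10983}\right) - 14568\right) - 45663 = \left(- \frac{89565677}{878640} - 14568\right) - 45663 = - \frac{12889593197}{878640} - 45663 = - \frac{53010931517}{878640}$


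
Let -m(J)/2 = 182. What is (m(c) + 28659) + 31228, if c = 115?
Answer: 59523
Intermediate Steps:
m(J) = -364 (m(J) = -2*182 = -364)
(m(c) + 28659) + 31228 = (-364 + 28659) + 31228 = 28295 + 31228 = 59523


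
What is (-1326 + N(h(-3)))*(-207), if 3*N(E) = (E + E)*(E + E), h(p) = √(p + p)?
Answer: 276138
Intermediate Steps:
h(p) = √2*√p (h(p) = √(2*p) = √2*√p)
N(E) = 4*E²/3 (N(E) = ((E + E)*(E + E))/3 = ((2*E)*(2*E))/3 = (4*E²)/3 = 4*E²/3)
(-1326 + N(h(-3)))*(-207) = (-1326 + 4*(√2*√(-3))²/3)*(-207) = (-1326 + 4*(√2*(I*√3))²/3)*(-207) = (-1326 + 4*(I*√6)²/3)*(-207) = (-1326 + (4/3)*(-6))*(-207) = (-1326 - 8)*(-207) = -1334*(-207) = 276138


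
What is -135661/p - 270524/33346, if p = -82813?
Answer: -8939576153/1380741149 ≈ -6.4745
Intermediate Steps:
-135661/p - 270524/33346 = -135661/(-82813) - 270524/33346 = -135661*(-1/82813) - 270524*1/33346 = 135661/82813 - 135262/16673 = -8939576153/1380741149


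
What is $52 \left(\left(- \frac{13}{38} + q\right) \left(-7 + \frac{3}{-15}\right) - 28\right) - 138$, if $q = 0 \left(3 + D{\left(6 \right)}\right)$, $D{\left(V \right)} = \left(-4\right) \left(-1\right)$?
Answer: $- \frac{139262}{95} \approx -1465.9$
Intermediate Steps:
$D{\left(V \right)} = 4$
$q = 0$ ($q = 0 \left(3 + 4\right) = 0 \cdot 7 = 0$)
$52 \left(\left(- \frac{13}{38} + q\right) \left(-7 + \frac{3}{-15}\right) - 28\right) - 138 = 52 \left(\left(- \frac{13}{38} + 0\right) \left(-7 + \frac{3}{-15}\right) - 28\right) - 138 = 52 \left(\left(\left(-13\right) \frac{1}{38} + 0\right) \left(-7 + 3 \left(- \frac{1}{15}\right)\right) - 28\right) - 138 = 52 \left(\left(- \frac{13}{38} + 0\right) \left(-7 - \frac{1}{5}\right) - 28\right) - 138 = 52 \left(\left(- \frac{13}{38}\right) \left(- \frac{36}{5}\right) - 28\right) - 138 = 52 \left(\frac{234}{95} - 28\right) - 138 = 52 \left(- \frac{2426}{95}\right) - 138 = - \frac{126152}{95} - 138 = - \frac{139262}{95}$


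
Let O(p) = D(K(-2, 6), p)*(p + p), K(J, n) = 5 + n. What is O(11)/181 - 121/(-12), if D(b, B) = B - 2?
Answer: 24277/2172 ≈ 11.177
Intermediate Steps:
D(b, B) = -2 + B
O(p) = 2*p*(-2 + p) (O(p) = (-2 + p)*(p + p) = (-2 + p)*(2*p) = 2*p*(-2 + p))
O(11)/181 - 121/(-12) = (2*11*(-2 + 11))/181 - 121/(-12) = (2*11*9)*(1/181) - 121*(-1/12) = 198*(1/181) + 121/12 = 198/181 + 121/12 = 24277/2172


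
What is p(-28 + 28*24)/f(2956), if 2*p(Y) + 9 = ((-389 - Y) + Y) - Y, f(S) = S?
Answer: -521/2956 ≈ -0.17625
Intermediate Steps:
p(Y) = -199 - Y/2 (p(Y) = -9/2 + (((-389 - Y) + Y) - Y)/2 = -9/2 + (-389 - Y)/2 = -9/2 + (-389/2 - Y/2) = -199 - Y/2)
p(-28 + 28*24)/f(2956) = (-199 - (-28 + 28*24)/2)/2956 = (-199 - (-28 + 672)/2)*(1/2956) = (-199 - ½*644)*(1/2956) = (-199 - 322)*(1/2956) = -521*1/2956 = -521/2956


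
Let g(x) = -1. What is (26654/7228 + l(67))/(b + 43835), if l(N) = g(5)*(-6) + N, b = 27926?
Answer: 277149/259344254 ≈ 0.0010687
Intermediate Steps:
l(N) = 6 + N (l(N) = -1*(-6) + N = 6 + N)
(26654/7228 + l(67))/(b + 43835) = (26654/7228 + (6 + 67))/(27926 + 43835) = (26654*(1/7228) + 73)/71761 = (13327/3614 + 73)*(1/71761) = (277149/3614)*(1/71761) = 277149/259344254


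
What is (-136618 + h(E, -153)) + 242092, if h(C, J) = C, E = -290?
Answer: 105184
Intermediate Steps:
(-136618 + h(E, -153)) + 242092 = (-136618 - 290) + 242092 = -136908 + 242092 = 105184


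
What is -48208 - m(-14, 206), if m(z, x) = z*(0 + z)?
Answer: -48404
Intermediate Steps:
m(z, x) = z² (m(z, x) = z*z = z²)
-48208 - m(-14, 206) = -48208 - 1*(-14)² = -48208 - 1*196 = -48208 - 196 = -48404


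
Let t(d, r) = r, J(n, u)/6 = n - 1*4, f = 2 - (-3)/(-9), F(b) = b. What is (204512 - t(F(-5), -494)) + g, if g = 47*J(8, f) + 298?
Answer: 206432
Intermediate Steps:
f = 5/3 (f = 2 - (-3)*(-1)/9 = 2 - 1*⅓ = 2 - ⅓ = 5/3 ≈ 1.6667)
J(n, u) = -24 + 6*n (J(n, u) = 6*(n - 1*4) = 6*(n - 4) = 6*(-4 + n) = -24 + 6*n)
g = 1426 (g = 47*(-24 + 6*8) + 298 = 47*(-24 + 48) + 298 = 47*24 + 298 = 1128 + 298 = 1426)
(204512 - t(F(-5), -494)) + g = (204512 - 1*(-494)) + 1426 = (204512 + 494) + 1426 = 205006 + 1426 = 206432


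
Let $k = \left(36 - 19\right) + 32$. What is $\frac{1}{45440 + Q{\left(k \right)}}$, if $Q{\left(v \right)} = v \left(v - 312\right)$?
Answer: $\frac{1}{32553} \approx 3.0719 \cdot 10^{-5}$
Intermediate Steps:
$k = 49$ ($k = 17 + 32 = 49$)
$Q{\left(v \right)} = v \left(-312 + v\right)$
$\frac{1}{45440 + Q{\left(k \right)}} = \frac{1}{45440 + 49 \left(-312 + 49\right)} = \frac{1}{45440 + 49 \left(-263\right)} = \frac{1}{45440 - 12887} = \frac{1}{32553}$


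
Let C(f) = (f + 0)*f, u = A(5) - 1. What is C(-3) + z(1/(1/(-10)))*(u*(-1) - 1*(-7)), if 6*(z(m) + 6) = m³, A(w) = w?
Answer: -509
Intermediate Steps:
u = 4 (u = 5 - 1 = 4)
C(f) = f² (C(f) = f*f = f²)
z(m) = -6 + m³/6
C(-3) + z(1/(1/(-10)))*(u*(-1) - 1*(-7)) = (-3)² + (-6 + (1/(1/(-10)))³/6)*(4*(-1) - 1*(-7)) = 9 + (-6 + (1/(-⅒))³/6)*(-4 + 7) = 9 + (-6 + (⅙)*(-10)³)*3 = 9 + (-6 + (⅙)*(-1000))*3 = 9 + (-6 - 500/3)*3 = 9 - 518/3*3 = 9 - 518 = -509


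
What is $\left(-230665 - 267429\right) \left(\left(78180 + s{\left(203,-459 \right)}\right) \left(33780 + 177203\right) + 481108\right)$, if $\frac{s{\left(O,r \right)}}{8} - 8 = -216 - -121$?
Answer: $-8142984103300720$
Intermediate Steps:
$s{\left(O,r \right)} = -696$ ($s{\left(O,r \right)} = 64 + 8 \left(-216 - -121\right) = 64 + 8 \left(-216 + 121\right) = 64 + 8 \left(-95\right) = 64 - 760 = -696$)
$\left(-230665 - 267429\right) \left(\left(78180 + s{\left(203,-459 \right)}\right) \left(33780 + 177203\right) + 481108\right) = \left(-230665 - 267429\right) \left(\left(78180 - 696\right) \left(33780 + 177203\right) + 481108\right) = \left(-230665 - 267429\right) \left(77484 \cdot 210983 + 481108\right) = \left(-230665 - 267429\right) \left(16347806772 + 481108\right) = \left(-498094\right) 16348287880 = -8142984103300720$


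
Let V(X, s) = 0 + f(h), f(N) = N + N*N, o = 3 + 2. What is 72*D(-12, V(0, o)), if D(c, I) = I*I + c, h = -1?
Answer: -864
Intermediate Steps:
o = 5
f(N) = N + N²
V(X, s) = 0 (V(X, s) = 0 - (1 - 1) = 0 - 1*0 = 0 + 0 = 0)
D(c, I) = c + I² (D(c, I) = I² + c = c + I²)
72*D(-12, V(0, o)) = 72*(-12 + 0²) = 72*(-12 + 0) = 72*(-12) = -864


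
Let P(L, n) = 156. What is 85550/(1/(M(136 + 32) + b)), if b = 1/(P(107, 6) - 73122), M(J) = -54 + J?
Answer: 355807711325/36483 ≈ 9.7527e+6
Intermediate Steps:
b = -1/72966 (b = 1/(156 - 73122) = 1/(-72966) = -1/72966 ≈ -1.3705e-5)
85550/(1/(M(136 + 32) + b)) = 85550/(1/((-54 + (136 + 32)) - 1/72966)) = 85550/(1/((-54 + 168) - 1/72966)) = 85550/(1/(114 - 1/72966)) = 85550/(1/(8318123/72966)) = 85550/(72966/8318123) = 85550*(8318123/72966) = 355807711325/36483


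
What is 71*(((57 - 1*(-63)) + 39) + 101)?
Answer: 18460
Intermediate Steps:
71*(((57 - 1*(-63)) + 39) + 101) = 71*(((57 + 63) + 39) + 101) = 71*((120 + 39) + 101) = 71*(159 + 101) = 71*260 = 18460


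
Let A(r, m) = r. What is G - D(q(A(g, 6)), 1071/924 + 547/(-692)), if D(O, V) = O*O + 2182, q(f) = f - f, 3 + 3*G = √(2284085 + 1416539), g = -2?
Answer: -2183 + 4*√231289/3 ≈ -1541.8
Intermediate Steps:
G = -1 + 4*√231289/3 (G = -1 + √(2284085 + 1416539)/3 = -1 + √3700624/3 = -1 + (4*√231289)/3 = -1 + 4*√231289/3 ≈ 640.23)
q(f) = 0
D(O, V) = 2182 + O² (D(O, V) = O² + 2182 = 2182 + O²)
G - D(q(A(g, 6)), 1071/924 + 547/(-692)) = (-1 + 4*√231289/3) - (2182 + 0²) = (-1 + 4*√231289/3) - (2182 + 0) = (-1 + 4*√231289/3) - 1*2182 = (-1 + 4*√231289/3) - 2182 = -2183 + 4*√231289/3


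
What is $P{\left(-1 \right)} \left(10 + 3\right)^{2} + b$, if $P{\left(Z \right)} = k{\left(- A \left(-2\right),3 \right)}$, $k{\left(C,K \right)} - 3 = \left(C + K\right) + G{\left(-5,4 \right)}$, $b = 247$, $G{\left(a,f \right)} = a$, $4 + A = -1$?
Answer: $-1274$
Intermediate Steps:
$A = -5$ ($A = -4 - 1 = -5$)
$k{\left(C,K \right)} = -2 + C + K$ ($k{\left(C,K \right)} = 3 - \left(5 - C - K\right) = 3 + \left(-5 + C + K\right) = -2 + C + K$)
$P{\left(Z \right)} = -9$ ($P{\left(Z \right)} = -2 + \left(-1\right) \left(-5\right) \left(-2\right) + 3 = -2 + 5 \left(-2\right) + 3 = -2 - 10 + 3 = -9$)
$P{\left(-1 \right)} \left(10 + 3\right)^{2} + b = - 9 \left(10 + 3\right)^{2} + 247 = - 9 \cdot 13^{2} + 247 = \left(-9\right) 169 + 247 = -1521 + 247 = -1274$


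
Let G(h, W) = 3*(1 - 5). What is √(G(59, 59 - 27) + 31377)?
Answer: 3*√3485 ≈ 177.10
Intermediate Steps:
G(h, W) = -12 (G(h, W) = 3*(-4) = -12)
√(G(59, 59 - 27) + 31377) = √(-12 + 31377) = √31365 = 3*√3485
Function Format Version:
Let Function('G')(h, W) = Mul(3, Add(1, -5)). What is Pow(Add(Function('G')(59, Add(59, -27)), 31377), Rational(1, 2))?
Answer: Mul(3, Pow(3485, Rational(1, 2))) ≈ 177.10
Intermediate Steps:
Function('G')(h, W) = -12 (Function('G')(h, W) = Mul(3, -4) = -12)
Pow(Add(Function('G')(59, Add(59, -27)), 31377), Rational(1, 2)) = Pow(Add(-12, 31377), Rational(1, 2)) = Pow(31365, Rational(1, 2)) = Mul(3, Pow(3485, Rational(1, 2)))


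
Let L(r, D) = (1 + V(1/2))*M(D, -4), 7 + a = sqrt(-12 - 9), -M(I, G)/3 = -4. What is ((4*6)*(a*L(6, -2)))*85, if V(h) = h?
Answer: -257040 + 36720*I*sqrt(21) ≈ -2.5704e+5 + 1.6827e+5*I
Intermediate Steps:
M(I, G) = 12 (M(I, G) = -3*(-4) = 12)
a = -7 + I*sqrt(21) (a = -7 + sqrt(-12 - 9) = -7 + sqrt(-21) = -7 + I*sqrt(21) ≈ -7.0 + 4.5826*I)
L(r, D) = 18 (L(r, D) = (1 + 1/2)*12 = (3/2)*12 = 18)
((4*6)*(a*L(6, -2)))*85 = ((4*6)*((-7 + I*sqrt(21))*18))*85 = (24*(-126 + 18*I*sqrt(21)))*85 = (-3024 + 432*I*sqrt(21))*85 = -257040 + 36720*I*sqrt(21)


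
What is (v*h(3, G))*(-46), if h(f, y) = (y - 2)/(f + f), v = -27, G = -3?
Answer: -1035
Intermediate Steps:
h(f, y) = (-2 + y)/(2*f) (h(f, y) = (-2 + y)/((2*f)) = (-2 + y)*(1/(2*f)) = (-2 + y)/(2*f))
(v*h(3, G))*(-46) = -27*(-2 - 3)/(2*3)*(-46) = -27*(-5)/(2*3)*(-46) = -27*(-⅚)*(-46) = (45/2)*(-46) = -1035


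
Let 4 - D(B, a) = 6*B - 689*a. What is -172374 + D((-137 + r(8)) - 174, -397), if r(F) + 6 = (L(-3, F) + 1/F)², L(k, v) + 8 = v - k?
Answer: -14209907/32 ≈ -4.4406e+5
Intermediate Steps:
L(k, v) = -8 + v - k (L(k, v) = -8 + (v - k) = -8 + v - k)
r(F) = -6 + (-5 + F + 1/F)² (r(F) = -6 + ((-8 + F - 1*(-3)) + 1/F)² = -6 + ((-8 + F + 3) + 1/F)² = -6 + ((-5 + F) + 1/F)² = -6 + (-5 + F + 1/F)²)
D(B, a) = 4 - 6*B + 689*a (D(B, a) = 4 - (6*B - 689*a) = 4 - (-689*a + 6*B) = 4 + (-6*B + 689*a) = 4 - 6*B + 689*a)
-172374 + D((-137 + r(8)) - 174, -397) = -172374 + (4 - 6*((-137 + (-6 + (1 + 8² - 5*8)²/8²)) - 174) + 689*(-397)) = -172374 + (4 - 6*((-137 + (-6 + (1 + 64 - 40)²/64)) - 174) - 273533) = -172374 + (4 - 6*((-137 + (-6 + (1/64)*25²)) - 174) - 273533) = -172374 + (4 - 6*((-137 + (-6 + (1/64)*625)) - 174) - 273533) = -172374 + (4 - 6*((-137 + (-6 + 625/64)) - 174) - 273533) = -172374 + (4 - 6*((-137 + 241/64) - 174) - 273533) = -172374 + (4 - 6*(-8527/64 - 174) - 273533) = -172374 + (4 - 6*(-19663/64) - 273533) = -172374 + (4 + 58989/32 - 273533) = -172374 - 8693939/32 = -14209907/32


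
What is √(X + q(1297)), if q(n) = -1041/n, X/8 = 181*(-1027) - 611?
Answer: I*√2509830262833/1297 ≈ 1221.5*I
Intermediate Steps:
X = -1491984 (X = 8*(181*(-1027) - 611) = 8*(-185887 - 611) = 8*(-186498) = -1491984)
√(X + q(1297)) = √(-1491984 - 1041/1297) = √(-1935104289/1297) = I*√2509830262833/1297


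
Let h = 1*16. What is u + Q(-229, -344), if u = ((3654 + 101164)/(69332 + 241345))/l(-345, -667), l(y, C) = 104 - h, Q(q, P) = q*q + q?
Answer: 713727023465/13669788 ≈ 52212.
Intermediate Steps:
h = 16
Q(q, P) = q + q² (Q(q, P) = q² + q = q + q²)
l(y, C) = 88 (l(y, C) = 104 - 1*16 = 104 - 16 = 88)
u = 52409/13669788 (u = ((3654 + 101164)/(69332 + 241345))/88 = (104818/310677)*(1/88) = 52409/13669788 ≈ 0.0038339)
u + Q(-229, -344) = 52409/13669788 - 229*(1 - 229) = 52409/13669788 - 229*(-228) = 52409/13669788 + 52212 = 713727023465/13669788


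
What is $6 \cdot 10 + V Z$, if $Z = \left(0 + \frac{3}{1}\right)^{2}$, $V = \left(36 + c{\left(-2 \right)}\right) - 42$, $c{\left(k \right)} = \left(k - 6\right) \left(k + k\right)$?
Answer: $294$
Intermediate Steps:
$c{\left(k \right)} = 2 k \left(-6 + k\right)$ ($c{\left(k \right)} = \left(-6 + k\right) 2 k = 2 k \left(-6 + k\right)$)
$V = 26$ ($V = \left(36 + 2 \left(-2\right) \left(-6 - 2\right)\right) - 42 = \left(36 + 2 \left(-2\right) \left(-8\right)\right) - 42 = \left(36 + 32\right) - 42 = 68 - 42 = 26$)
$Z = 9$ ($Z = \left(0 + 3 \cdot 1\right)^{2} = \left(0 + 3\right)^{2} = 3^{2} = 9$)
$6 \cdot 10 + V Z = 6 \cdot 10 + 26 \cdot 9 = 60 + 234 = 294$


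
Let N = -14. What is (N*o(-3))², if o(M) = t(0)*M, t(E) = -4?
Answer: 28224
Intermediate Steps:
o(M) = -4*M
(N*o(-3))² = (-(-56)*(-3))² = (-14*12)² = (-168)² = 28224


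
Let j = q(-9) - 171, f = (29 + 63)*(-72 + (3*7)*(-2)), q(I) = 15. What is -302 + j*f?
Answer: 1635826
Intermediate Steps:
f = -10488 (f = 92*(-72 + 21*(-2)) = 92*(-72 - 42) = 92*(-114) = -10488)
j = -156 (j = 15 - 171 = -156)
-302 + j*f = -302 - 156*(-10488) = -302 + 1636128 = 1635826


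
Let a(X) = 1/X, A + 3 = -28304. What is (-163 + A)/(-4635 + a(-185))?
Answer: 2633475/428738 ≈ 6.1424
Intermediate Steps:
A = -28307 (A = -3 - 28304 = -28307)
(-163 + A)/(-4635 + a(-185)) = (-163 - 28307)/(-4635 + 1/(-185)) = -28470/(-4635 - 1/185) = -28470/(-857476/185) = -28470*(-185/857476) = 2633475/428738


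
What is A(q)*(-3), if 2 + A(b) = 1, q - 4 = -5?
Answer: 3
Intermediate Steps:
q = -1 (q = 4 - 5 = -1)
A(b) = -1 (A(b) = -2 + 1 = -1)
A(q)*(-3) = -1*(-3) = 3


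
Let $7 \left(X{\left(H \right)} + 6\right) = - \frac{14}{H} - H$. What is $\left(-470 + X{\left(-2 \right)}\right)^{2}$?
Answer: $\frac{11042329}{49} \approx 2.2535 \cdot 10^{5}$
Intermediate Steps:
$X{\left(H \right)} = -6 - \frac{2}{H} - \frac{H}{7}$ ($X{\left(H \right)} = -6 + \frac{- \frac{14}{H} - H}{7} = -6 + \frac{- H - \frac{14}{H}}{7} = -6 - \left(\frac{2}{H} + \frac{H}{7}\right) = -6 - \frac{2}{H} - \frac{H}{7}$)
$\left(-470 + X{\left(-2 \right)}\right)^{2} = \left(-470 - \left(\frac{40}{7} - 1\right)\right)^{2} = \left(-470 - \frac{33}{7}\right)^{2} = \left(- \frac{3323}{7}\right)^{2} = \frac{11042329}{49}$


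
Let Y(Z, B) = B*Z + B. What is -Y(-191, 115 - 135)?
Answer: -3800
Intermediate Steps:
Y(Z, B) = B + B*Z
-Y(-191, 115 - 135) = -(115 - 135)*(1 - 191) = -(-20)*(-190) = -1*3800 = -3800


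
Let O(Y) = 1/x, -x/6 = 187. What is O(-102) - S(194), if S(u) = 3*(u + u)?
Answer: -1306009/1122 ≈ -1164.0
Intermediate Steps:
x = -1122 (x = -6*187 = -1122)
S(u) = 6*u (S(u) = 3*(2*u) = 6*u)
O(Y) = -1/1122 (O(Y) = 1/(-1122) = -1/1122)
O(-102) - S(194) = -1/1122 - 6*194 = -1/1122 - 1*1164 = -1/1122 - 1164 = -1306009/1122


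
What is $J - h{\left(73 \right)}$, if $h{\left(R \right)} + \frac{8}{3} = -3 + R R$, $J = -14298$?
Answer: $- \frac{58864}{3} \approx -19621.0$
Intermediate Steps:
$h{\left(R \right)} = - \frac{17}{3} + R^{2}$ ($h{\left(R \right)} = - \frac{8}{3} + \left(-3 + R R\right) = - \frac{8}{3} + \left(-3 + R^{2}\right) = - \frac{17}{3} + R^{2}$)
$J - h{\left(73 \right)} = -14298 - \left(- \frac{17}{3} + 73^{2}\right) = -14298 - \left(- \frac{17}{3} + 5329\right) = -14298 - \frac{15970}{3} = - \frac{58864}{3}$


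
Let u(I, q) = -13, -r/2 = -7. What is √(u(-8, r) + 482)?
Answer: √469 ≈ 21.656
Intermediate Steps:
r = 14 (r = -2*(-7) = 14)
√(u(-8, r) + 482) = √(-13 + 482) = √469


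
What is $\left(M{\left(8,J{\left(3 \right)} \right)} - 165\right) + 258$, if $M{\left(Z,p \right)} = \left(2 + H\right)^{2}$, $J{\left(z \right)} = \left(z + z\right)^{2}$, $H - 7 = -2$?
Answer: $142$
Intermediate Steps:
$H = 5$ ($H = 7 - 2 = 5$)
$J{\left(z \right)} = 4 z^{2}$ ($J{\left(z \right)} = \left(2 z\right)^{2} = 4 z^{2}$)
$M{\left(Z,p \right)} = 49$ ($M{\left(Z,p \right)} = \left(2 + 5\right)^{2} = 7^{2} = 49$)
$\left(M{\left(8,J{\left(3 \right)} \right)} - 165\right) + 258 = \left(49 - 165\right) + 258 = -116 + 258 = 142$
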